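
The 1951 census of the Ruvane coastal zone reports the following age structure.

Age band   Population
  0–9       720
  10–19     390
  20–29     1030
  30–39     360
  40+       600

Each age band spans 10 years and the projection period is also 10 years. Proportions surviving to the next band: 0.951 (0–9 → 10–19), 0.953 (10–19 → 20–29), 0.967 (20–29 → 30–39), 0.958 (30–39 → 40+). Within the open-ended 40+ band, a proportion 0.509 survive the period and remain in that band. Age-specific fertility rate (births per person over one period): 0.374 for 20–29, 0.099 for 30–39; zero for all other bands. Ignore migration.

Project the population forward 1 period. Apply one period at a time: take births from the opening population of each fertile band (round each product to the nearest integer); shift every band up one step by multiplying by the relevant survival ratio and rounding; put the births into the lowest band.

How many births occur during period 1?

421

(Bands numbered youngest = 1 to oldest = 5.)
Period 1.
Births: 1030 × 0.374 = 385  |  360 × 0.099 = 36 ⇒ total 421
Band 2: 720 × 0.951 = 685
Band 3: 390 × 0.953 = 372
Band 4: 1030 × 0.967 = 996
Band 5: 360 × 0.958 + 600 × 0.509 = 345 + 305 = 650
Giving 421 / 685 / 372 / 996 / 650.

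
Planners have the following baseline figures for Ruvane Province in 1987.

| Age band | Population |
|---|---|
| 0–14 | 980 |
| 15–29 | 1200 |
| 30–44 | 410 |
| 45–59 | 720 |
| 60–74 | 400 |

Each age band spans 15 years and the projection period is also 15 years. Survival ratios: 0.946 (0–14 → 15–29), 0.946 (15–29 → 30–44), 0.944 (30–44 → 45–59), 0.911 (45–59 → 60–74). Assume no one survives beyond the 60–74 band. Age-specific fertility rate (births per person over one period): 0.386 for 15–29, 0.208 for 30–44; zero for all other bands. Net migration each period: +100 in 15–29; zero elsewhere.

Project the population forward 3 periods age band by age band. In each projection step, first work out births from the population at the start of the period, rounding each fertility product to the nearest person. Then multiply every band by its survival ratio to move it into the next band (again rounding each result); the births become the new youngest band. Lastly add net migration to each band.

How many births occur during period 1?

548

Let band 1 be 0–14 through band 5 = 60–74.
[period 1]
Births: 1200 × 0.386 = 463, 410 × 0.208 = 85 ⇒ total 548
Band 2: 980 × 0.946 = 927
Band 3: 1200 × 0.946 = 1135
Band 4: 410 × 0.944 = 387
Band 5: 720 × 0.911 = 656
Net migration: Band 2 + 100 → 1027
End of period: [548, 1027, 1135, 387, 656]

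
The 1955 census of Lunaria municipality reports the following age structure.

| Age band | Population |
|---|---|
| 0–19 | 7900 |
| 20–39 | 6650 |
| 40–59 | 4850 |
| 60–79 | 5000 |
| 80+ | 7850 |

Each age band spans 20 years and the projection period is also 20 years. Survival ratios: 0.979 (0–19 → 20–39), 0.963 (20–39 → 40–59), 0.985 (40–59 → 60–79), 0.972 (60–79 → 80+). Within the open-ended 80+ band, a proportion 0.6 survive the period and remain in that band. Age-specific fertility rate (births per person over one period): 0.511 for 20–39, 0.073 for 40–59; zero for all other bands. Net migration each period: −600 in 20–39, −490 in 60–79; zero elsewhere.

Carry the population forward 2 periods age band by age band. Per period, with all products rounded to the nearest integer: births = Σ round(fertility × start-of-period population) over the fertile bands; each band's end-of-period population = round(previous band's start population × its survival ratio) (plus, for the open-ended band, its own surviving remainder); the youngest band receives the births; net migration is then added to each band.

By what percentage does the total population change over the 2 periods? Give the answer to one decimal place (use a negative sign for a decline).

-7.7

Let group 1 be 0–19 through group 5 = 80+.
After projecting period 1:
Births: 6650 * 0.511 = 3398  |  4850 * 0.073 = 354 → 3752
Group 2: 7900 * 0.979 = 7734
Group 3: 6650 * 0.963 = 6404
Group 4: 4850 * 0.985 = 4777
Group 5: 5000 * 0.972 + 7850 * 0.6 = 4860 + 4710 = 9570
Net migration: Group 2 − 600 → 7134; Group 4 − 490 → 4287
→ [3752, 7134, 6404, 4287, 9570]
After projecting period 2:
Births: 7134 * 0.511 = 3645  |  6404 * 0.073 = 467 → 4112
Group 2: 3752 * 0.979 = 3673
Group 3: 7134 * 0.963 = 6870
Group 4: 6404 * 0.985 = 6308
Group 5: 4287 * 0.972 + 9570 * 0.6 = 4167 + 5742 = 9909
Net migration: Group 2 − 600 → 3073; Group 4 − 490 → 5818
→ [4112, 3073, 6870, 5818, 9909]
Total: 32250 → 29782; change = -2468; percentage change = -7.7%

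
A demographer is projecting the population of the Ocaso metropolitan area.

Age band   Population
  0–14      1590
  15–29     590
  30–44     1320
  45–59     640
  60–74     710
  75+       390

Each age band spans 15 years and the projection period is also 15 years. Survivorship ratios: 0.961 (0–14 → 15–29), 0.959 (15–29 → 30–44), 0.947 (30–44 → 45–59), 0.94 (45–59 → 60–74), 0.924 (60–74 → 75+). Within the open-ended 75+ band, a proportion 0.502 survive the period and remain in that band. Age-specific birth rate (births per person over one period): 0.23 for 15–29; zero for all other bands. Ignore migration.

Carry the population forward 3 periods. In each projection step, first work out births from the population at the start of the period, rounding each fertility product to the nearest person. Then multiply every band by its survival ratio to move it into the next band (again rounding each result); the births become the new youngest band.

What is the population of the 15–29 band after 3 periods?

Call the bands 1 to 6, youngest first.
Period 1.
Births: 590 × 0.23 = 136
Band 2: 1590 × 0.961 = 1528
Band 3: 590 × 0.959 = 566
Band 4: 1320 × 0.947 = 1250
Band 5: 640 × 0.94 = 602
Band 6: 710 × 0.924 + 390 × 0.502 = 656 + 196 = 852
Population now: 0–14=136, 15–29=1528, 30–44=566, 45–59=1250, 60–74=602, 75+=852
Period 2.
Births: 1528 × 0.23 = 351
Band 2: 136 × 0.961 = 131
Band 3: 1528 × 0.959 = 1465
Band 4: 566 × 0.947 = 536
Band 5: 1250 × 0.94 = 1175
Band 6: 602 × 0.924 + 852 × 0.502 = 556 + 428 = 984
Population now: 0–14=351, 15–29=131, 30–44=1465, 45–59=536, 60–74=1175, 75+=984
Period 3.
Births: 131 × 0.23 = 30
Band 2: 351 × 0.961 = 337
Band 3: 131 × 0.959 = 126
Band 4: 1465 × 0.947 = 1387
Band 5: 536 × 0.94 = 504
Band 6: 1175 × 0.924 + 984 × 0.502 = 1086 + 494 = 1580
Population now: 0–14=30, 15–29=337, 30–44=126, 45–59=1387, 60–74=504, 75+=1580

337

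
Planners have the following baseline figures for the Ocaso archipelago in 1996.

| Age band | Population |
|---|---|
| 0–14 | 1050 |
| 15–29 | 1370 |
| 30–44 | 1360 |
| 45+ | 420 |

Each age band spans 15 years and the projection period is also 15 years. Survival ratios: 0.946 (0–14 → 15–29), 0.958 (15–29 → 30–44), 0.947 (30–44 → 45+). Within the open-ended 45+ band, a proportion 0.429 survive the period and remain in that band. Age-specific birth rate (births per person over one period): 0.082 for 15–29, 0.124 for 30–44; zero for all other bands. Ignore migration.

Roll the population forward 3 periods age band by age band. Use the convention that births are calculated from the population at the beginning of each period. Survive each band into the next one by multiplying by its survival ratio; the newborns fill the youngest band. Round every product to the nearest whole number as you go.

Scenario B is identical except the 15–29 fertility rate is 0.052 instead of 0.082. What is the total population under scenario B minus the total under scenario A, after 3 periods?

-76

Period 1.
Births: 1370 × 0.082 = 112  |  1360 × 0.124 = 169 → total 281
15–29: 1050 × 0.946 = 993
30–44: 1370 × 0.958 = 1312
45+: 1360 × 0.947 + 420 × 0.429 = 1288 + 180 = 1468
→ [281, 993, 1312, 1468]
Period 2.
Births: 993 × 0.082 = 81  |  1312 × 0.124 = 163 → total 244
15–29: 281 × 0.946 = 266
30–44: 993 × 0.958 = 951
45+: 1312 × 0.947 + 1468 × 0.429 = 1242 + 630 = 1872
→ [244, 266, 951, 1872]
Period 3.
Births: 266 × 0.082 = 22  |  951 × 0.124 = 118 → total 140
15–29: 244 × 0.946 = 231
30–44: 266 × 0.958 = 255
45+: 951 × 0.947 + 1872 × 0.429 = 901 + 803 = 1704
→ [140, 231, 255, 1704]
Scenario A total after 3 periods: 2330
Scenario B projection —
Period 1.
Births: 1370 × 0.052 = 71  |  1360 × 0.124 = 169 → total 240
15–29: 1050 × 0.946 = 993
30–44: 1370 × 0.958 = 1312
45+: 1360 × 0.947 + 420 × 0.429 = 1288 + 180 = 1468
→ [240, 993, 1312, 1468]
Period 2.
Births: 993 × 0.052 = 52  |  1312 × 0.124 = 163 → total 215
15–29: 240 × 0.946 = 227
30–44: 993 × 0.958 = 951
45+: 1312 × 0.947 + 1468 × 0.429 = 1242 + 630 = 1872
→ [215, 227, 951, 1872]
Period 3.
Births: 227 × 0.052 = 12  |  951 × 0.124 = 118 → total 130
15–29: 215 × 0.946 = 203
30–44: 227 × 0.958 = 217
45+: 951 × 0.947 + 1872 × 0.429 = 901 + 803 = 1704
→ [130, 203, 217, 1704]
Scenario B total after 3 periods: 2254
Difference B − A = 2254 − 2330 = -76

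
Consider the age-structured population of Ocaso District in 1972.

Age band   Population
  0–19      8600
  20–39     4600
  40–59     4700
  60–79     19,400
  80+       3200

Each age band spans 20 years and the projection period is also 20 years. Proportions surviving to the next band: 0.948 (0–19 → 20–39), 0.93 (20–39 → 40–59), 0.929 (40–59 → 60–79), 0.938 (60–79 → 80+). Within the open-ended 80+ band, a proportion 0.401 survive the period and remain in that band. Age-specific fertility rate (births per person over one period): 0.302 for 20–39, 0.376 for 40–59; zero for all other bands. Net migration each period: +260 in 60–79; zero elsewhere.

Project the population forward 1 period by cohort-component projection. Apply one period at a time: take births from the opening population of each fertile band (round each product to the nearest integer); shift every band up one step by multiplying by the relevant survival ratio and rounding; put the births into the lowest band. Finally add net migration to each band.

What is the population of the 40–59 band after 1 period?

Let band 1 be 0–19 through band 5 = 80+.
After projecting period 1:
Births: 4600 × 0.302 = 1389, 4700 × 0.376 = 1767 → 3156
Band 2: 8600 × 0.948 = 8153
Band 3: 4600 × 0.93 = 4278
Band 4: 4700 × 0.929 = 4366
Band 5: 19400 × 0.938 + 3200 × 0.401 = 18197 + 1283 = 19480
Net migration: Band 4 + 260 → 4626
→ [3156, 8153, 4278, 4626, 19480]

4278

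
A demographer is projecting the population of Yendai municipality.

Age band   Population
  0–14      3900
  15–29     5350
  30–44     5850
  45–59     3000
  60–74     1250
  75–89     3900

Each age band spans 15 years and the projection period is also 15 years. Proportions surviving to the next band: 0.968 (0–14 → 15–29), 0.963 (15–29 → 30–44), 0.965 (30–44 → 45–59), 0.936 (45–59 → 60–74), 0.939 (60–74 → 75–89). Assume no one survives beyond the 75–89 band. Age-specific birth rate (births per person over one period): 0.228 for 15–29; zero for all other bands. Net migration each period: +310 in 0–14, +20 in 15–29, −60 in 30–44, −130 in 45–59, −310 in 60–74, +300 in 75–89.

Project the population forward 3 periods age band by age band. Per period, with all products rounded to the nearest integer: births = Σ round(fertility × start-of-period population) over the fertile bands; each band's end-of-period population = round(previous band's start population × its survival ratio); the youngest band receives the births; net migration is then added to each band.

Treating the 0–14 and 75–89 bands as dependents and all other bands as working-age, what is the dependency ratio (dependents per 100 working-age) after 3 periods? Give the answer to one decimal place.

After projecting period 1:
Births: 5350 × 0.228 = 1220
15–29: 3900 × 0.968 = 3775
30–44: 5350 × 0.963 = 5152
45–59: 5850 × 0.965 = 5645
60–74: 3000 × 0.936 = 2808
75–89: 1250 × 0.939 = 1174
Net migration: 0–14 + 310 → 1530; 15–29 + 20 → 3795; 30–44 − 60 → 5092; 45–59 − 130 → 5515; 60–74 − 310 → 2498; 75–89 + 300 → 1474
Giving 1530 / 3795 / 5092 / 5515 / 2498 / 1474.
After projecting period 2:
Births: 3795 × 0.228 = 865
15–29: 1530 × 0.968 = 1481
30–44: 3795 × 0.963 = 3655
45–59: 5092 × 0.965 = 4914
60–74: 5515 × 0.936 = 5162
75–89: 2498 × 0.939 = 2346
Net migration: 0–14 + 310 → 1175; 15–29 + 20 → 1501; 30–44 − 60 → 3595; 45–59 − 130 → 4784; 60–74 − 310 → 4852; 75–89 + 300 → 2646
Giving 1175 / 1501 / 3595 / 4784 / 4852 / 2646.
After projecting period 3:
Births: 1501 × 0.228 = 342
15–29: 1175 × 0.968 = 1137
30–44: 1501 × 0.963 = 1445
45–59: 3595 × 0.965 = 3469
60–74: 4784 × 0.936 = 4478
75–89: 4852 × 0.939 = 4556
Net migration: 0–14 + 310 → 652; 15–29 + 20 → 1157; 30–44 − 60 → 1385; 45–59 − 130 → 3339; 60–74 − 310 → 4168; 75–89 + 300 → 4856
Giving 652 / 1157 / 1385 / 3339 / 4168 / 4856.
Dependents (band 0–14 + band 75–89) = 652 + 4856 = 5508; working-age = 10049; ratio = 5508/10049 × 100 = 54.8

54.8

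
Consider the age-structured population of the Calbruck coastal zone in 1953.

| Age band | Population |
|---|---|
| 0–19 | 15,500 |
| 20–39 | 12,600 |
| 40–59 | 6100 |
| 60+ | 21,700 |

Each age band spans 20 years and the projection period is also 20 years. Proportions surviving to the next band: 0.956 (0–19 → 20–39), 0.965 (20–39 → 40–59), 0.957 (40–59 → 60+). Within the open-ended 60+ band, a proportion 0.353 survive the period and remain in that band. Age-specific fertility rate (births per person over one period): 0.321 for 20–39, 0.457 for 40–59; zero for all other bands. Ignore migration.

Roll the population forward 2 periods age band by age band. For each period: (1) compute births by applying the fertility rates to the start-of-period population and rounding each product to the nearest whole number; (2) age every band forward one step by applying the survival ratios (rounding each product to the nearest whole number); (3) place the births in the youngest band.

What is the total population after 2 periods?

47546

[period 1]
Births: 12600 * 0.321 = 4045 ; 6100 * 0.457 = 2788 → 6833
20–39: 15500 * 0.956 = 14818
40–59: 12600 * 0.965 = 12159
60+: 6100 * 0.957 + 21700 * 0.353 = 5838 + 7660 = 13498
End of period: [6833, 14818, 12159, 13498]
[period 2]
Births: 14818 * 0.321 = 4757 ; 12159 * 0.457 = 5557 → 10314
20–39: 6833 * 0.956 = 6532
40–59: 14818 * 0.965 = 14299
60+: 12159 * 0.957 + 13498 * 0.353 = 11636 + 4765 = 16401
End of period: [10314, 6532, 14299, 16401]
Total after period 2: 10314 + 6532 + 14299 + 16401 = 47546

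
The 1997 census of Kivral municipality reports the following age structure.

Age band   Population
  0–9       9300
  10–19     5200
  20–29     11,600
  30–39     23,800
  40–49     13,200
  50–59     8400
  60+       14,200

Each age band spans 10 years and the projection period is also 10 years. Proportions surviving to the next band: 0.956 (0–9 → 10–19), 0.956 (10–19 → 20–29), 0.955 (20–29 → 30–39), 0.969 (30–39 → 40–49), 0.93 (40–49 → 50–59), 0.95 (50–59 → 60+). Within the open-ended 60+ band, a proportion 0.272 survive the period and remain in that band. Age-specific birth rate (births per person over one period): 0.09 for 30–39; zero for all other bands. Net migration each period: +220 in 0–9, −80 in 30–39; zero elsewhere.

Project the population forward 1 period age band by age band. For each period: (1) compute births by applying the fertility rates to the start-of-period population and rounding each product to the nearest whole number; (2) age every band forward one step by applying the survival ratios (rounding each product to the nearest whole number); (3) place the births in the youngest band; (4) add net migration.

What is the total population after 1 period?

74402

Let band 1 be 0–9 through band 7 = 60+.
[period 1]
Births: 23800 × 0.09 = 2142
Band 2: 9300 × 0.956 = 8891
Band 3: 5200 × 0.956 = 4971
Band 4: 11600 × 0.955 = 11078
Band 5: 23800 × 0.969 = 23062
Band 6: 13200 × 0.93 = 12276
Band 7: 8400 × 0.95 + 14200 × 0.272 = 7980 + 3862 = 11842
Net migration: Band 1 + 220 → 2362; Band 4 − 80 → 10998
Population now: 0–9=2362, 10–19=8891, 20–29=4971, 30–39=10998, 40–49=23062, 50–59=12276, 60+=11842
Total after period 1: 2362 + 8891 + 4971 + 10998 + 23062 + 12276 + 11842 = 74402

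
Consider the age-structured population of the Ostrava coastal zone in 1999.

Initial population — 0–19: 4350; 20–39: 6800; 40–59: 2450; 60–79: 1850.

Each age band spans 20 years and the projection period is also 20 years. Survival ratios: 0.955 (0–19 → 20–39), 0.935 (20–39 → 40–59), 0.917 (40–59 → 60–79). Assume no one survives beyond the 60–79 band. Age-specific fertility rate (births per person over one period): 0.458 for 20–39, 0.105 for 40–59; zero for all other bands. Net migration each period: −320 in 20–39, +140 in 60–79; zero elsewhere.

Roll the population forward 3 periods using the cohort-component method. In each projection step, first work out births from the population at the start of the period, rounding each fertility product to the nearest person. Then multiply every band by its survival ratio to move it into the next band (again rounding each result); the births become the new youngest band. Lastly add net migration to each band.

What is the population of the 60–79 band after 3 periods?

Period 1:
Births: 6800 × 0.458 = 3114  |  2450 × 0.105 = 257 ⇒ total 3371
20–39: 4350 × 0.955 = 4154
40–59: 6800 × 0.935 = 6358
60–79: 2450 × 0.917 = 2247
Net migration: 20–39 − 320 → 3834; 60–79 + 140 → 2387
Population now: 0–19=3371, 20–39=3834, 40–59=6358, 60–79=2387
Period 2:
Births: 3834 × 0.458 = 1756  |  6358 × 0.105 = 668 ⇒ total 2424
20–39: 3371 × 0.955 = 3219
40–59: 3834 × 0.935 = 3585
60–79: 6358 × 0.917 = 5830
Net migration: 20–39 − 320 → 2899; 60–79 + 140 → 5970
Population now: 0–19=2424, 20–39=2899, 40–59=3585, 60–79=5970
Period 3:
Births: 2899 × 0.458 = 1328  |  3585 × 0.105 = 376 ⇒ total 1704
20–39: 2424 × 0.955 = 2315
40–59: 2899 × 0.935 = 2711
60–79: 3585 × 0.917 = 3287
Net migration: 20–39 − 320 → 1995; 60–79 + 140 → 3427
Population now: 0–19=1704, 20–39=1995, 40–59=2711, 60–79=3427

3427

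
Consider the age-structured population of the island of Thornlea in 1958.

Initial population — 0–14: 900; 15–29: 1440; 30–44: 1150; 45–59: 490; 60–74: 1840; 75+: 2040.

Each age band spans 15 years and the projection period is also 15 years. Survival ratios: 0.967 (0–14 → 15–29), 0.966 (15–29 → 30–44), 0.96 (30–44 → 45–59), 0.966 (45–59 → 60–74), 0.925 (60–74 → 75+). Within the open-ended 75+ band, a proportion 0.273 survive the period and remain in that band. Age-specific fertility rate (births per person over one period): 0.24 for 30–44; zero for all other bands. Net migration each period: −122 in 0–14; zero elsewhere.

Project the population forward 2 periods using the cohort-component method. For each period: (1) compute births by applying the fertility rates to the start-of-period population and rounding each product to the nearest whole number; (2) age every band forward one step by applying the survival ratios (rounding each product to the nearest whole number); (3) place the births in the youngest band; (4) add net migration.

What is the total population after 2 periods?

Let band 1 be 0–14 through band 6 = 75+.
[period 1]
Births: 1150 × 0.24 = 276
Band 2: 900 × 0.967 = 870
Band 3: 1440 × 0.966 = 1391
Band 4: 1150 × 0.96 = 1104
Band 5: 490 × 0.966 = 473
Band 6: 1840 × 0.925 + 2040 × 0.273 = 1702 + 557 = 2259
Net migration: Band 1 − 122 → 154
End of period: [154, 870, 1391, 1104, 473, 2259]
[period 2]
Births: 1391 × 0.24 = 334
Band 2: 154 × 0.967 = 149
Band 3: 870 × 0.966 = 840
Band 4: 1391 × 0.96 = 1335
Band 5: 1104 × 0.966 = 1066
Band 6: 473 × 0.925 + 2259 × 0.273 = 438 + 617 = 1055
Net migration: Band 1 − 122 → 212
End of period: [212, 149, 840, 1335, 1066, 1055]
Total after period 2: 212 + 149 + 840 + 1335 + 1066 + 1055 = 4657

4657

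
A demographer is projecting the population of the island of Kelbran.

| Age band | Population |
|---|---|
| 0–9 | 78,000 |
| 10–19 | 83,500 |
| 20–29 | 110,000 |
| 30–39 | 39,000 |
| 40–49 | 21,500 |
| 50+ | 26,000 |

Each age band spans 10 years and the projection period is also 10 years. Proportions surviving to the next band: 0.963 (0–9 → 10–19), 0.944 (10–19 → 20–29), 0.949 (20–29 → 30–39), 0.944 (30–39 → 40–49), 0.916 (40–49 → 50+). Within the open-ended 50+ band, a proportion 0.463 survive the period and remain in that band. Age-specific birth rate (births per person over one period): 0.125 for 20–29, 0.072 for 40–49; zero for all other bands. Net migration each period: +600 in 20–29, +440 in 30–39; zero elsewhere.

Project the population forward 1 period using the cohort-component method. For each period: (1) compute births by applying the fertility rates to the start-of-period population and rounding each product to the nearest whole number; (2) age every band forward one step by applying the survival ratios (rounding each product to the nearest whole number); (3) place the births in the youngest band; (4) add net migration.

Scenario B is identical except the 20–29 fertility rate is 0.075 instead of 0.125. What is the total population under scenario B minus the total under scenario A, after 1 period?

— Period 1 —
Births: 110000 × 0.125 = 13750 ; 21500 × 0.072 = 1548 ⇒ total 15298
10–19: 78000 × 0.963 = 75114
20–29: 83500 × 0.944 = 78824
30–39: 110000 × 0.949 = 104390
40–49: 39000 × 0.944 = 36816
50+: 21500 × 0.916 + 26000 × 0.463 = 19694 + 12038 = 31732
Net migration: 20–29 + 600 → 79424; 30–39 + 440 → 104830
→ [15298, 75114, 79424, 104830, 36816, 31732]
Scenario A total after 1 period: 343214
Scenario B projection —
— Period 1 —
Births: 110000 × 0.075 = 8250 ; 21500 × 0.072 = 1548 ⇒ total 9798
10–19: 78000 × 0.963 = 75114
20–29: 83500 × 0.944 = 78824
30–39: 110000 × 0.949 = 104390
40–49: 39000 × 0.944 = 36816
50+: 21500 × 0.916 + 26000 × 0.463 = 19694 + 12038 = 31732
Net migration: 20–29 + 600 → 79424; 30–39 + 440 → 104830
→ [9798, 75114, 79424, 104830, 36816, 31732]
Scenario B total after 1 period: 337714
Difference B − A = 337714 − 343214 = -5500

-5500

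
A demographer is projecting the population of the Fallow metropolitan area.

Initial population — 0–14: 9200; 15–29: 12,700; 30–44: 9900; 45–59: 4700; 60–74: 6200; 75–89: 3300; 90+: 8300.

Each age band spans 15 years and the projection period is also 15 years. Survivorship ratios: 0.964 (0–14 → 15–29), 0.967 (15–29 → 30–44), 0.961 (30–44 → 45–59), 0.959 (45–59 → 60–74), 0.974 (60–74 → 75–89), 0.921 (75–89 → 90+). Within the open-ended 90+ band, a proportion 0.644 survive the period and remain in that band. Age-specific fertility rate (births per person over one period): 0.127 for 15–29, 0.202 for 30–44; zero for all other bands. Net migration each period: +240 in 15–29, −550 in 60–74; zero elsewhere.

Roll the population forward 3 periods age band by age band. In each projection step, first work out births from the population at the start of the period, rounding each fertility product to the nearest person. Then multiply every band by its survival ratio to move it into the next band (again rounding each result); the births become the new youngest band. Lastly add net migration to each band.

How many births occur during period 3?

Period 1.
Births: 12700 * 0.127 = 1613  |  9900 * 0.202 = 2000 — total 3613
15–29: 9200 * 0.964 = 8869
30–44: 12700 * 0.967 = 12281
45–59: 9900 * 0.961 = 9514
60–74: 4700 * 0.959 = 4507
75–89: 6200 * 0.974 = 6039
90+: 3300 * 0.921 + 8300 * 0.644 = 3039 + 5345 = 8384
Net migration: 15–29 + 240 → 9109; 60–74 − 550 → 3957
→ [3613, 9109, 12281, 9514, 3957, 6039, 8384]
Period 2.
Births: 9109 * 0.127 = 1157  |  12281 * 0.202 = 2481 — total 3638
15–29: 3613 * 0.964 = 3483
30–44: 9109 * 0.967 = 8808
45–59: 12281 * 0.961 = 11802
60–74: 9514 * 0.959 = 9124
75–89: 3957 * 0.974 = 3854
90+: 6039 * 0.921 + 8384 * 0.644 = 5562 + 5399 = 10961
Net migration: 15–29 + 240 → 3723; 60–74 − 550 → 8574
→ [3638, 3723, 8808, 11802, 8574, 3854, 10961]
Period 3.
Births: 3723 * 0.127 = 473  |  8808 * 0.202 = 1779 — total 2252
15–29: 3638 * 0.964 = 3507
30–44: 3723 * 0.967 = 3600
45–59: 8808 * 0.961 = 8464
60–74: 11802 * 0.959 = 11318
75–89: 8574 * 0.974 = 8351
90+: 3854 * 0.921 + 10961 * 0.644 = 3550 + 7059 = 10609
Net migration: 15–29 + 240 → 3747; 60–74 − 550 → 10768
→ [2252, 3747, 3600, 8464, 10768, 8351, 10609]

2252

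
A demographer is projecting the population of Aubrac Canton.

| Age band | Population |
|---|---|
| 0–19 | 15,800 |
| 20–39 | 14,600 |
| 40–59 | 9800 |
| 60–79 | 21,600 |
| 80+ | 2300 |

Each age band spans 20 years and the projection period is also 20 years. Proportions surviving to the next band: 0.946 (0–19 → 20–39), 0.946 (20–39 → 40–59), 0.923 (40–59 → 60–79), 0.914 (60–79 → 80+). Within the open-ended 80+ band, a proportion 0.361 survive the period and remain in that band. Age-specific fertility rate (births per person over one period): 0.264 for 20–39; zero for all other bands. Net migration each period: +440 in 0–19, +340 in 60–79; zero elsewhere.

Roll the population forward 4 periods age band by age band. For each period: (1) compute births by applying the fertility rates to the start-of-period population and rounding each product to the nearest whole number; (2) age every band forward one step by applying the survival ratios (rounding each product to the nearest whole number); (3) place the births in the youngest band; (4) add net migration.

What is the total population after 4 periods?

29420

After projecting period 1:
Births: 14600 × 0.264 = 3854
20–39: 15800 × 0.946 = 14947
40–59: 14600 × 0.946 = 13812
60–79: 9800 × 0.923 = 9045
80+: 21600 × 0.914 + 2300 × 0.361 = 19742 + 830 = 20572
Net migration: 0–19 + 440 → 4294; 60–79 + 340 → 9385
Population now: 0–19=4294, 20–39=14947, 40–59=13812, 60–79=9385, 80+=20572
After projecting period 2:
Births: 14947 × 0.264 = 3946
20–39: 4294 × 0.946 = 4062
40–59: 14947 × 0.946 = 14140
60–79: 13812 × 0.923 = 12748
80+: 9385 × 0.914 + 20572 × 0.361 = 8578 + 7426 = 16004
Net migration: 0–19 + 440 → 4386; 60–79 + 340 → 13088
Population now: 0–19=4386, 20–39=4062, 40–59=14140, 60–79=13088, 80+=16004
After projecting period 3:
Births: 4062 × 0.264 = 1072
20–39: 4386 × 0.946 = 4149
40–59: 4062 × 0.946 = 3843
60–79: 14140 × 0.923 = 13051
80+: 13088 × 0.914 + 16004 × 0.361 = 11962 + 5777 = 17739
Net migration: 0–19 + 440 → 1512; 60–79 + 340 → 13391
Population now: 0–19=1512, 20–39=4149, 40–59=3843, 60–79=13391, 80+=17739
After projecting period 4:
Births: 4149 × 0.264 = 1095
20–39: 1512 × 0.946 = 1430
40–59: 4149 × 0.946 = 3925
60–79: 3843 × 0.923 = 3547
80+: 13391 × 0.914 + 17739 × 0.361 = 12239 + 6404 = 18643
Net migration: 0–19 + 440 → 1535; 60–79 + 340 → 3887
Population now: 0–19=1535, 20–39=1430, 40–59=3925, 60–79=3887, 80+=18643
Total after period 4: 1535 + 1430 + 3925 + 3887 + 18643 = 29420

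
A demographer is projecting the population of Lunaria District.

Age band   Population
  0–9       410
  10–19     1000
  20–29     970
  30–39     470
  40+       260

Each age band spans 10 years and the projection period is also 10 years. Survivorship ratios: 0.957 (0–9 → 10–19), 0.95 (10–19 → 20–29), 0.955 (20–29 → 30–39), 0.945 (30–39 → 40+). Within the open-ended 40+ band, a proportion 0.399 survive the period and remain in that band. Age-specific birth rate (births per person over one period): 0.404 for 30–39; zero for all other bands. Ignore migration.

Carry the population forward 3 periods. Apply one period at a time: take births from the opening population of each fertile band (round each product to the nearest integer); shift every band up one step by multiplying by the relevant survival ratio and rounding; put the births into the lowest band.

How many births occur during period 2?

374

(Groups numbered youngest = 1 to oldest = 5.)
After projecting period 1:
Births: 470 * 0.404 = 190
Group 2: 410 * 0.957 = 392
Group 3: 1000 * 0.95 = 950
Group 4: 970 * 0.955 = 926
Group 5: 470 * 0.945 + 260 * 0.399 = 444 + 104 = 548
End of period: [190, 392, 950, 926, 548]
After projecting period 2:
Births: 926 * 0.404 = 374
Group 2: 190 * 0.957 = 182
Group 3: 392 * 0.95 = 372
Group 4: 950 * 0.955 = 907
Group 5: 926 * 0.945 + 548 * 0.399 = 875 + 219 = 1094
End of period: [374, 182, 372, 907, 1094]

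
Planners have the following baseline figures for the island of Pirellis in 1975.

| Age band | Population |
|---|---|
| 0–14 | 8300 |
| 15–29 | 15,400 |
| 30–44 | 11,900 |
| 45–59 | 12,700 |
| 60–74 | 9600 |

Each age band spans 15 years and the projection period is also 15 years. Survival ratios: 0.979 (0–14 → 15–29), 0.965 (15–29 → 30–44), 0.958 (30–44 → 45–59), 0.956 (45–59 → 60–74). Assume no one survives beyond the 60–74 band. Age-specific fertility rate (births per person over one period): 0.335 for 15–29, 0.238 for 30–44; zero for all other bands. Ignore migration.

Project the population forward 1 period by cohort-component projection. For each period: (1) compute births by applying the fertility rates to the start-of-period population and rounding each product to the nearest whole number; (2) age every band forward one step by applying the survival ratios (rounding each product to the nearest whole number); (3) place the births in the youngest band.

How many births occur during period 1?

7991

After projecting period 1:
Births: 15400 × 0.335 = 5159 ; 11900 × 0.238 = 2832 → 7991
15–29: 8300 × 0.979 = 8126
30–44: 15400 × 0.965 = 14861
45–59: 11900 × 0.958 = 11400
60–74: 12700 × 0.956 = 12141
Population now: 0–14=7991, 15–29=8126, 30–44=14861, 45–59=11400, 60–74=12141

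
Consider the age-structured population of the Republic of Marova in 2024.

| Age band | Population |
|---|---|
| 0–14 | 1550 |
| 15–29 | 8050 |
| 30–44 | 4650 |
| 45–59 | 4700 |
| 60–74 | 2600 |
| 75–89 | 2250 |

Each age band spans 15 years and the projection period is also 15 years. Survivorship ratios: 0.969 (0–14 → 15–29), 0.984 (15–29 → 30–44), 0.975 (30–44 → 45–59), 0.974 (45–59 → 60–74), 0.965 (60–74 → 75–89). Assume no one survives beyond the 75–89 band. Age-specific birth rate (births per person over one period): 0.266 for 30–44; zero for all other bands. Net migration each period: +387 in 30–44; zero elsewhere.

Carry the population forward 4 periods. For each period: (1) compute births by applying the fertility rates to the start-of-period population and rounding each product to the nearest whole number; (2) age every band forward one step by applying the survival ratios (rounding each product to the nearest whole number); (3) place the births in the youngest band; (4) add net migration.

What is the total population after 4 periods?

Period 1.
Births: 4650 * 0.266 = 1237
15–29: 1550 * 0.969 = 1502
30–44: 8050 * 0.984 = 7921
45–59: 4650 * 0.975 = 4534
60–74: 4700 * 0.974 = 4578
75–89: 2600 * 0.965 = 2509
Net migration: 30–44 + 387 → 8308
Population now: 0–14=1237, 15–29=1502, 30–44=8308, 45–59=4534, 60–74=4578, 75–89=2509
Period 2.
Births: 8308 * 0.266 = 2210
15–29: 1237 * 0.969 = 1199
30–44: 1502 * 0.984 = 1478
45–59: 8308 * 0.975 = 8100
60–74: 4534 * 0.974 = 4416
75–89: 4578 * 0.965 = 4418
Net migration: 30–44 + 387 → 1865
Population now: 0–14=2210, 15–29=1199, 30–44=1865, 45–59=8100, 60–74=4416, 75–89=4418
Period 3.
Births: 1865 * 0.266 = 496
15–29: 2210 * 0.969 = 2141
30–44: 1199 * 0.984 = 1180
45–59: 1865 * 0.975 = 1818
60–74: 8100 * 0.974 = 7889
75–89: 4416 * 0.965 = 4261
Net migration: 30–44 + 387 → 1567
Population now: 0–14=496, 15–29=2141, 30–44=1567, 45–59=1818, 60–74=7889, 75–89=4261
Period 4.
Births: 1567 * 0.266 = 417
15–29: 496 * 0.969 = 481
30–44: 2141 * 0.984 = 2107
45–59: 1567 * 0.975 = 1528
60–74: 1818 * 0.974 = 1771
75–89: 7889 * 0.965 = 7613
Net migration: 30–44 + 387 → 2494
Population now: 0–14=417, 15–29=481, 30–44=2494, 45–59=1528, 60–74=1771, 75–89=7613
Total after period 4: 417 + 481 + 2494 + 1528 + 1771 + 7613 = 14304

14304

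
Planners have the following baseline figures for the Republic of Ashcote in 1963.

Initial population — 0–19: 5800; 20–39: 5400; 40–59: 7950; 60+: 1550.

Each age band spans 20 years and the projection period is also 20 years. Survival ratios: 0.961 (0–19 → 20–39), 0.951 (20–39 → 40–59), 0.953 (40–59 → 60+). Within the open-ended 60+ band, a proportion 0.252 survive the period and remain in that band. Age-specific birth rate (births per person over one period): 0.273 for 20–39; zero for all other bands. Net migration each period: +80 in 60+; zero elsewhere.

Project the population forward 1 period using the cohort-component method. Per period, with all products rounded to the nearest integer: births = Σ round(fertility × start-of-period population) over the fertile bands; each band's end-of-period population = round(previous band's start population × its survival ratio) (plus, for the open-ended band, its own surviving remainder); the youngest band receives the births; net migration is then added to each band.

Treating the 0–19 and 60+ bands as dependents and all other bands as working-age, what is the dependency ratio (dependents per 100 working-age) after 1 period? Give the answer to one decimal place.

88.9

Period 1:
Births: 5400 × 0.273 = 1474
20–39: 5800 × 0.961 = 5574
40–59: 5400 × 0.951 = 5135
60+: 7950 × 0.953 + 1550 × 0.252 = 7576 + 391 = 7967
Net migration: 60+ + 80 → 8047
Giving 1474 / 5574 / 5135 / 8047.
Dependents (band 0–19 + band 60+) = 1474 + 8047 = 9521; working-age = 10709; ratio = 9521/10709 × 100 = 88.9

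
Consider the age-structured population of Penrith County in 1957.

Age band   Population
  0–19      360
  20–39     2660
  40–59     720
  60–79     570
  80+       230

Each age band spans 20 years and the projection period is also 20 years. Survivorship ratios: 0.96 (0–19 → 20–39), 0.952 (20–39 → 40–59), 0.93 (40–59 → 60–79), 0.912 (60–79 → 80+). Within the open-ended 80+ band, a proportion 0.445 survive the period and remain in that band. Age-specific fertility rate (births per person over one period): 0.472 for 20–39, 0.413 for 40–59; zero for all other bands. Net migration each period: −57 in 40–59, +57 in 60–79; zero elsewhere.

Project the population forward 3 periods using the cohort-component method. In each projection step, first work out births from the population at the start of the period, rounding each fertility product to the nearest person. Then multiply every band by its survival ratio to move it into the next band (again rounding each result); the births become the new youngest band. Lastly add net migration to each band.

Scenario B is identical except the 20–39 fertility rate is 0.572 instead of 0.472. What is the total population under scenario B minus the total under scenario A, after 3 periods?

Period 1.
Births: 2660 × 0.472 = 1256  |  720 × 0.413 = 297 → 1553
20–39: 360 × 0.96 = 346
40–59: 2660 × 0.952 = 2532
60–79: 720 × 0.93 = 670
80+: 570 × 0.912 + 230 × 0.445 = 520 + 102 = 622
Net migration: 40–59 − 57 → 2475; 60–79 + 57 → 727
→ [1553, 346, 2475, 727, 622]
Period 2.
Births: 346 × 0.472 = 163  |  2475 × 0.413 = 1022 → 1185
20–39: 1553 × 0.96 = 1491
40–59: 346 × 0.952 = 329
60–79: 2475 × 0.93 = 2302
80+: 727 × 0.912 + 622 × 0.445 = 663 + 277 = 940
Net migration: 40–59 − 57 → 272; 60–79 + 57 → 2359
→ [1185, 1491, 272, 2359, 940]
Period 3.
Births: 1491 × 0.472 = 704  |  272 × 0.413 = 112 → 816
20–39: 1185 × 0.96 = 1138
40–59: 1491 × 0.952 = 1419
60–79: 272 × 0.93 = 253
80+: 2359 × 0.912 + 940 × 0.445 = 2151 + 418 = 2569
Net migration: 40–59 − 57 → 1362; 60–79 + 57 → 310
→ [816, 1138, 1362, 310, 2569]
Scenario A total after 3 periods: 6195
Scenario B projection —
Period 1.
Births: 2660 × 0.572 = 1522  |  720 × 0.413 = 297 → 1819
20–39: 360 × 0.96 = 346
40–59: 2660 × 0.952 = 2532
60–79: 720 × 0.93 = 670
80+: 570 × 0.912 + 230 × 0.445 = 520 + 102 = 622
Net migration: 40–59 − 57 → 2475; 60–79 + 57 → 727
→ [1819, 346, 2475, 727, 622]
Period 2.
Births: 346 × 0.572 = 198  |  2475 × 0.413 = 1022 → 1220
20–39: 1819 × 0.96 = 1746
40–59: 346 × 0.952 = 329
60–79: 2475 × 0.93 = 2302
80+: 727 × 0.912 + 622 × 0.445 = 663 + 277 = 940
Net migration: 40–59 − 57 → 272; 60–79 + 57 → 2359
→ [1220, 1746, 272, 2359, 940]
Period 3.
Births: 1746 × 0.572 = 999  |  272 × 0.413 = 112 → 1111
20–39: 1220 × 0.96 = 1171
40–59: 1746 × 0.952 = 1662
60–79: 272 × 0.93 = 253
80+: 2359 × 0.912 + 940 × 0.445 = 2151 + 418 = 2569
Net migration: 40–59 − 57 → 1605; 60–79 + 57 → 310
→ [1111, 1171, 1605, 310, 2569]
Scenario B total after 3 periods: 6766
Difference B − A = 6766 − 6195 = 571

571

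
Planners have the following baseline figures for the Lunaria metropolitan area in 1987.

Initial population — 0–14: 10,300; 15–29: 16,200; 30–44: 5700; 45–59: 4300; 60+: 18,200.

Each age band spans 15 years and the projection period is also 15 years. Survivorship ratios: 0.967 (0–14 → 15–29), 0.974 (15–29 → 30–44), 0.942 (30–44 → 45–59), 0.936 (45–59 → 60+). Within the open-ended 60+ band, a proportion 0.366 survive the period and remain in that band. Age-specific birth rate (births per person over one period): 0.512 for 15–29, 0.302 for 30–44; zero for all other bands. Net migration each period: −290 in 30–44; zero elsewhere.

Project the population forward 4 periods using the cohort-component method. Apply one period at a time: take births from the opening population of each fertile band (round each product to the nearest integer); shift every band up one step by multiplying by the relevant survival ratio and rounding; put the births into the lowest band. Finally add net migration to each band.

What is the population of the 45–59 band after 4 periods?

Period 1:
Births: 16200 * 0.512 = 8294 ; 5700 * 0.302 = 1721 ⇒ total 10015
15–29: 10300 * 0.967 = 9960
30–44: 16200 * 0.974 = 15779
45–59: 5700 * 0.942 = 5369
60+: 4300 * 0.936 + 18200 * 0.366 = 4025 + 6661 = 10686
Net migration: 30–44 − 290 → 15489
Population now: 0–14=10015, 15–29=9960, 30–44=15489, 45–59=5369, 60+=10686
Period 2:
Births: 9960 * 0.512 = 5100 ; 15489 * 0.302 = 4678 ⇒ total 9778
15–29: 10015 * 0.967 = 9685
30–44: 9960 * 0.974 = 9701
45–59: 15489 * 0.942 = 14591
60+: 5369 * 0.936 + 10686 * 0.366 = 5025 + 3911 = 8936
Net migration: 30–44 − 290 → 9411
Population now: 0–14=9778, 15–29=9685, 30–44=9411, 45–59=14591, 60+=8936
Period 3:
Births: 9685 * 0.512 = 4959 ; 9411 * 0.302 = 2842 ⇒ total 7801
15–29: 9778 * 0.967 = 9455
30–44: 9685 * 0.974 = 9433
45–59: 9411 * 0.942 = 8865
60+: 14591 * 0.936 + 8936 * 0.366 = 13657 + 3271 = 16928
Net migration: 30–44 − 290 → 9143
Population now: 0–14=7801, 15–29=9455, 30–44=9143, 45–59=8865, 60+=16928
Period 4:
Births: 9455 * 0.512 = 4841 ; 9143 * 0.302 = 2761 ⇒ total 7602
15–29: 7801 * 0.967 = 7544
30–44: 9455 * 0.974 = 9209
45–59: 9143 * 0.942 = 8613
60+: 8865 * 0.936 + 16928 * 0.366 = 8298 + 6196 = 14494
Net migration: 30–44 − 290 → 8919
Population now: 0–14=7602, 15–29=7544, 30–44=8919, 45–59=8613, 60+=14494

8613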